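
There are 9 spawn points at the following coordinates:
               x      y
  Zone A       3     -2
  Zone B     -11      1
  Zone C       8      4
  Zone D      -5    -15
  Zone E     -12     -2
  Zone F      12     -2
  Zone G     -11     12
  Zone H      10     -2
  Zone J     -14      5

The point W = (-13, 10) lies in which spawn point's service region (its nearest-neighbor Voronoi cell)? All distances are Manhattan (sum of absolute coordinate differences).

d(W, Zone A) = 16 + 12 = 28
d(W, Zone B) = 2 + 9 = 11
d(W, Zone C) = 21 + 6 = 27
d(W, Zone D) = 8 + 25 = 33
d(W, Zone E) = 1 + 12 = 13
d(W, Zone F) = 25 + 12 = 37
d(W, Zone G) = 2 + 2 = 4
d(W, Zone H) = 23 + 12 = 35
d(W, Zone J) = 1 + 5 = 6
The smallest is to Zone G, so W lies in the Voronoi region of Zone G.

Zone G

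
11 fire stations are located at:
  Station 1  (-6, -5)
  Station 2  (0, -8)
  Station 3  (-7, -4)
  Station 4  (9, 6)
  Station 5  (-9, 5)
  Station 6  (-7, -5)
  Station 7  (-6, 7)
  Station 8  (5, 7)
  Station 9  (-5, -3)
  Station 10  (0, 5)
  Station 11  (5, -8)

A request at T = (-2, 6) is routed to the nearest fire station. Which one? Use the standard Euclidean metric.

Station 10

Squared Euclidean distances:
d²(T, Station 1) = (-2−(-6))² + (6−(-5))² = 16 + 121 = 137
d²(T, Station 2) = (-2−0)² + (6−(-8))² = 4 + 196 = 200
d²(T, Station 3) = (-2−(-7))² + (6−(-4))² = 25 + 100 = 125
d²(T, Station 4) = (-2−9)² + (6−6)² = 121 + 0 = 121
d²(T, Station 5) = (-2−(-9))² + (6−5)² = 49 + 1 = 50
d²(T, Station 6) = (-2−(-7))² + (6−(-5))² = 25 + 121 = 146
d²(T, Station 7) = (-2−(-6))² + (6−7)² = 16 + 1 = 17
d²(T, Station 8) = (-2−5)² + (6−7)² = 49 + 1 = 50
d²(T, Station 9) = (-2−(-5))² + (6−(-3))² = 9 + 81 = 90
d²(T, Station 10) = (-2−0)² + (6−5)² = 4 + 1 = 5
d²(T, Station 11) = (-2−5)² + (6−(-8))² = 49 + 196 = 245
Station 10 is nearest.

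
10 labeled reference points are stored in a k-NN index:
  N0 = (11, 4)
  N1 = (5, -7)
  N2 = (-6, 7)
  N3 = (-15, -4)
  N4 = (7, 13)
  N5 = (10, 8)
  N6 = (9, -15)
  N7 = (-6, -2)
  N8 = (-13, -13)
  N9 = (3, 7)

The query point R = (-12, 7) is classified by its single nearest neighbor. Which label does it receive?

Compare squared distances (the ordering matches that of the actual distances):
|RN0|² = 529 + 9 = 538
|RN1|² = 289 + 196 = 485
|RN2|² = 36 + 0 = 36
|RN3|² = 9 + 121 = 130
|RN4|² = 361 + 36 = 397
|RN5|² = 484 + 1 = 485
|RN6|² = 441 + 484 = 925
|RN7|² = 36 + 81 = 117
|RN8|² = 1 + 400 = 401
|RN9|² = 225 + 0 = 225
Minimum is at N2.

N2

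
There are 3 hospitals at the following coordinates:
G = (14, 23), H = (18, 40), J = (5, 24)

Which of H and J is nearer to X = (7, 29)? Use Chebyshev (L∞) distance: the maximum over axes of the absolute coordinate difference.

J

d(X,H) = max(11, 11) = 11
d(X,J) = max(2, 5) = 5
11 > 5, so J is closer.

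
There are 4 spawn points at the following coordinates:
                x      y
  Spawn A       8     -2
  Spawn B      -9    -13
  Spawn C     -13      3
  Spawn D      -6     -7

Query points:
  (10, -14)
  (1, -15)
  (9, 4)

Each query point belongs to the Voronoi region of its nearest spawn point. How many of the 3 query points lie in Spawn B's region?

1

(10, -14) — d² to each: Spawn A:148, Spawn B:362, Spawn C:818, Spawn D:305 → nearest is Spawn A
(1, -15) — d² to each: Spawn A:218, Spawn B:104, Spawn C:520, Spawn D:113 → nearest is Spawn B
(9, 4) — d² to each: Spawn A:37, Spawn B:613, Spawn C:485, Spawn D:346 → nearest is Spawn A
1 of the 3 points has Spawn B as nearest.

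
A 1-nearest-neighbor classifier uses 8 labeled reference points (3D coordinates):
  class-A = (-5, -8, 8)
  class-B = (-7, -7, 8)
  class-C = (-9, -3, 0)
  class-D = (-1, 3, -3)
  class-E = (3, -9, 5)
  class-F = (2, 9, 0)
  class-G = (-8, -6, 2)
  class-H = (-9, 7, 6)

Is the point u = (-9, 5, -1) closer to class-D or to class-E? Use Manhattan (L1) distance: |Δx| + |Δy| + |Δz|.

class-D

d(u, class-D) = |-9−(-1)| + |5−3| + |-1−(-3)| = 8 + 2 + 2 = 12
d(u, class-E) = |-9−3| + |5−(-9)| + |-1−5| = 12 + 14 + 6 = 32
12 < 32, so class-D is closer.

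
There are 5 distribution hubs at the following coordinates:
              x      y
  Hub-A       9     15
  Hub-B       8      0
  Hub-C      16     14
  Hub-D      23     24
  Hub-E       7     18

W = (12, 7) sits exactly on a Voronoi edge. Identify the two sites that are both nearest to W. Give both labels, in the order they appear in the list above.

Squared distances from W to each site:
d²(W, Hub-A) = (12−9)² + (7−15)² = 9 + 64 = 73
d²(W, Hub-B) = (12−8)² + (7−0)² = 16 + 49 = 65
d²(W, Hub-C) = (12−16)² + (7−14)² = 16 + 49 = 65
d²(W, Hub-D) = (12−23)² + (7−24)² = 121 + 289 = 410
d²(W, Hub-E) = (12−7)² + (7−18)² = 25 + 121 = 146
W is equidistant from Hub-B and Hub-C (both at squared distance 65), and every other site is strictly farther — so W lies on the Hub-B–Hub-C Voronoi edge.

Hub-B and Hub-C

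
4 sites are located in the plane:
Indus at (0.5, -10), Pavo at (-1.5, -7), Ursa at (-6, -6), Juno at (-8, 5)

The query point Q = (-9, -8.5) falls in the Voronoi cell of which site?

Ursa

Squared Euclidean distances:
d²(Q, Indus) = (-9−0.5)² + (-8.5−(-10))² = 90.25 + 2.25 = 92.5
d²(Q, Pavo) = (-9−(-1.5))² + (-8.5−(-7))² = 56.25 + 2.25 = 58.5
d²(Q, Ursa) = (-9−(-6))² + (-8.5−(-6))² = 9 + 6.25 = 15.25
d²(Q, Juno) = (-9−(-8))² + (-8.5−5)² = 1 + 182.25 = 183.25
Ursa is nearest.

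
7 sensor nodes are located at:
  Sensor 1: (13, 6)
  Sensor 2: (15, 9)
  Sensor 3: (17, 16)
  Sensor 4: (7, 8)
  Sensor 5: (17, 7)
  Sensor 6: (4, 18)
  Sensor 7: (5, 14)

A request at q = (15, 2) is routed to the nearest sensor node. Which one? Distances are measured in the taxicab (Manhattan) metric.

d(q, Sensor 1) = |15−13| + |2−6| = 2 + 4 = 6
d(q, Sensor 2) = |15−15| + |2−9| = 0 + 7 = 7
d(q, Sensor 3) = |15−17| + |2−16| = 2 + 14 = 16
d(q, Sensor 4) = |15−7| + |2−8| = 8 + 6 = 14
d(q, Sensor 5) = |15−17| + |2−7| = 2 + 5 = 7
d(q, Sensor 6) = |15−4| + |2−18| = 11 + 16 = 27
d(q, Sensor 7) = |15−5| + |2−14| = 10 + 12 = 22
The smallest is to Sensor 1, so q lies in the Voronoi region of Sensor 1.

Sensor 1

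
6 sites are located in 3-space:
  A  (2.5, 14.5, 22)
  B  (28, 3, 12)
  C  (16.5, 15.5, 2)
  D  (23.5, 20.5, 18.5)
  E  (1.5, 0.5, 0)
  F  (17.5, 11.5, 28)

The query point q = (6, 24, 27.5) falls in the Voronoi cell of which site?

Squared Euclidean distances:
|qA|² = (6−2.5)² + (24−14.5)² + (27.5−22)² = 12.25 + 90.25 + 30.25 = 132.75
|qB|² = (6−28)² + (24−3)² + (27.5−12)² = 484 + 441 + 240.25 = 1165.25
|qC|² = (6−16.5)² + (24−15.5)² + (27.5−2)² = 110.25 + 72.25 + 650.25 = 832.75
|qD|² = (6−23.5)² + (24−20.5)² + (27.5−18.5)² = 306.25 + 12.25 + 81 = 399.5
|qE|² = (6−1.5)² + (24−0.5)² + (27.5−0)² = 20.25 + 552.25 + 756.25 = 1328.75
|qF|² = (6−17.5)² + (24−11.5)² + (27.5−28)² = 132.25 + 156.25 + 0.25 = 288.75
The smallest is to A, so q lies in the Voronoi region of A.

A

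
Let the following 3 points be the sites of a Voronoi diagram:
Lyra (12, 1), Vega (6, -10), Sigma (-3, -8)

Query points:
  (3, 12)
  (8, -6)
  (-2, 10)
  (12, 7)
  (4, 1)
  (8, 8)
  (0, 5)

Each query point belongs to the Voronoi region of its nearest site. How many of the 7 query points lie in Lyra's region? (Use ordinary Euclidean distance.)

6

(3, 12) — d² to each: Lyra:202, Vega:493, Sigma:436 → nearest is Lyra
(8, -6) — d² to each: Lyra:65, Vega:20, Sigma:125 → nearest is Vega
(-2, 10) — d² to each: Lyra:277, Vega:464, Sigma:325 → nearest is Lyra
(12, 7) — d² to each: Lyra:36, Vega:325, Sigma:450 → nearest is Lyra
(4, 1) — d² to each: Lyra:64, Vega:125, Sigma:130 → nearest is Lyra
(8, 8) — d² to each: Lyra:65, Vega:328, Sigma:377 → nearest is Lyra
(0, 5) — d² to each: Lyra:160, Vega:261, Sigma:178 → nearest is Lyra
6 of the 7 points have Lyra as nearest.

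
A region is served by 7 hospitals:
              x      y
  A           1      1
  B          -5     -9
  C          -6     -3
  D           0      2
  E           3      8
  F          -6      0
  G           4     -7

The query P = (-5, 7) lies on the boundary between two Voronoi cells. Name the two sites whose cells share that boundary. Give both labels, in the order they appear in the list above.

D and F

Squared distances from P to each site:
|PA|² = (-5−1)² + (7−1)² = 36 + 36 = 72
|PB|² = (-5−(-5))² + (7−(-9))² = 0 + 256 = 256
|PC|² = (-5−(-6))² + (7−(-3))² = 1 + 100 = 101
|PD|² = (-5−0)² + (7−2)² = 25 + 25 = 50
|PE|² = (-5−3)² + (7−8)² = 64 + 1 = 65
|PF|² = (-5−(-6))² + (7−0)² = 1 + 49 = 50
|PG|² = (-5−4)² + (7−(-7))² = 81 + 196 = 277
P is equidistant from D and F (both at squared distance 50), and every other site is strictly farther — so P lies on the D–F Voronoi edge.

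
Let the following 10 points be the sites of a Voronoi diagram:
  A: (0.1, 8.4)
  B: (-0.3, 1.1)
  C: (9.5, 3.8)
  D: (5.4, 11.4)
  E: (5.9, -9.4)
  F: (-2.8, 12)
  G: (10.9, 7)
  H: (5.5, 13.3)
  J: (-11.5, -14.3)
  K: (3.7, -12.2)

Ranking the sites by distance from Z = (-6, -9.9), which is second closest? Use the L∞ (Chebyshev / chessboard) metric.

d(Z,A) = max(6.1, 18.3) = 18.3
d(Z,B) = max(5.7, 11) = 11
d(Z,C) = max(15.5, 13.7) = 15.5
d(Z,D) = max(11.4, 21.3) = 21.3
d(Z,E) = max(11.9, 0.5) = 11.9
d(Z,F) = max(3.2, 21.9) = 21.9
d(Z,G) = max(16.9, 16.9) = 16.9
d(Z,H) = max(11.5, 23.2) = 23.2
d(Z,J) = max(5.5, 4.4) = 5.5
d(Z,K) = max(9.7, 2.3) = 9.7
Sorted ascending: J, K, B, … — the second-nearest is K.

K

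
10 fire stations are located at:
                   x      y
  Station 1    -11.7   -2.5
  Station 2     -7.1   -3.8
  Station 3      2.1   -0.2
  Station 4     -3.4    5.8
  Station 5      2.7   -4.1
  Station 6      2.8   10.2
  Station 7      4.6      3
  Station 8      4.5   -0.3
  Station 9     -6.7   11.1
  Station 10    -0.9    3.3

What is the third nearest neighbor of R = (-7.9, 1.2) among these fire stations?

Compare squared distances (the ordering matches that of the actual distances):
d²(R, Station 1) = 14.44 + 13.69 = 28.13
d²(R, Station 2) = 0.64 + 25 = 25.64
d²(R, Station 3) = 100 + 1.96 = 101.96
d²(R, Station 4) = 20.25 + 21.16 = 41.41
d²(R, Station 5) = 112.36 + 28.09 = 140.45
d²(R, Station 6) = 114.49 + 81 = 195.49
d²(R, Station 7) = 156.25 + 3.24 = 159.49
d²(R, Station 8) = 153.76 + 2.25 = 156.01
d²(R, Station 9) = 1.44 + 98.01 = 99.45
d²(R, Station 10) = 49 + 4.41 = 53.41
Sorted ascending: Station 2, Station 1, Station 4, Station 10, … — the third-nearest is Station 4.

Station 4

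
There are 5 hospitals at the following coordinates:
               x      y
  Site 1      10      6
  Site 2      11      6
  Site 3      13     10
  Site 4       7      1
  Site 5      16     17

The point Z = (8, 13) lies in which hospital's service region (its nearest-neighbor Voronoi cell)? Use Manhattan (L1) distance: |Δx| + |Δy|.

d(Z, Site 1) = |8−10| + |13−6| = 2 + 7 = 9
d(Z, Site 2) = |8−11| + |13−6| = 3 + 7 = 10
d(Z, Site 3) = |8−13| + |13−10| = 5 + 3 = 8
d(Z, Site 4) = |8−7| + |13−1| = 1 + 12 = 13
d(Z, Site 5) = |8−16| + |13−17| = 8 + 4 = 12
The smallest is to Site 3, so Z lies in the Voronoi region of Site 3.

Site 3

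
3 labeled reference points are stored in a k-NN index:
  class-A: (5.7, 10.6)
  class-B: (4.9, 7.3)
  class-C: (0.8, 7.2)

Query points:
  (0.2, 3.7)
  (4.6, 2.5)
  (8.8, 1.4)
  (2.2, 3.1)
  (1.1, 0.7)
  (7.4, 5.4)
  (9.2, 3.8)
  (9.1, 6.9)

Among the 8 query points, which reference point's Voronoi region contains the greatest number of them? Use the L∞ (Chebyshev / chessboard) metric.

(0.2, 3.7) — d to each: class-A:6.9, class-B:4.7, class-C:3.5 → nearest is class-C
(4.6, 2.5) — d to each: class-A:8.1, class-B:4.8, class-C:4.7 → nearest is class-C
(8.8, 1.4) — d to each: class-A:9.2, class-B:5.9, class-C:8 → nearest is class-B
(2.2, 3.1) — d to each: class-A:7.5, class-B:4.2, class-C:4.1 → nearest is class-C
(1.1, 0.7) — d to each: class-A:9.9, class-B:6.6, class-C:6.5 → nearest is class-C
(7.4, 5.4) — d to each: class-A:5.2, class-B:2.5, class-C:6.6 → nearest is class-B
(9.2, 3.8) — d to each: class-A:6.8, class-B:4.3, class-C:8.4 → nearest is class-B
(9.1, 6.9) — d to each: class-A:3.7, class-B:4.2, class-C:8.3 → nearest is class-A
Tally — class-A:1, class-B:3, class-C:4. class-C captures the most (4).

class-C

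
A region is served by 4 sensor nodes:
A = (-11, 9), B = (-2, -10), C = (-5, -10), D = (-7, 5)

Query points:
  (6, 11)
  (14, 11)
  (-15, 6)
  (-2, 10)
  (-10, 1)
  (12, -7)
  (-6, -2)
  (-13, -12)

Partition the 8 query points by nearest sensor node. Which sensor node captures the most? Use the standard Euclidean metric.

(6, 11) — d² to each: A:293, B:505, C:562, D:205 → nearest is D
(14, 11) — d² to each: A:629, B:697, C:802, D:477 → nearest is D
(-15, 6) — d² to each: A:25, B:425, C:356, D:65 → nearest is A
(-2, 10) — d² to each: A:82, B:400, C:409, D:50 → nearest is D
(-10, 1) — d² to each: A:65, B:185, C:146, D:25 → nearest is D
(12, -7) — d² to each: A:785, B:205, C:298, D:505 → nearest is B
(-6, -2) — d² to each: A:146, B:80, C:65, D:50 → nearest is D
(-13, -12) — d² to each: A:445, B:125, C:68, D:325 → nearest is C
Tally — A:1, B:1, C:1, D:5. D captures the most (5).

D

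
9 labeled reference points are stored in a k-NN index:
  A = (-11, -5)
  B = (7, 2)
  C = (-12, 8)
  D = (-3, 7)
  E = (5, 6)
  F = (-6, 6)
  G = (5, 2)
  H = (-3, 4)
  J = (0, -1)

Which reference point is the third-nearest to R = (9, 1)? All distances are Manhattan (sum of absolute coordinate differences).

d(R,A) = 20 + 6 = 26
d(R,B) = 2 + 1 = 3
d(R,C) = 21 + 7 = 28
d(R,D) = 12 + 6 = 18
d(R,E) = 4 + 5 = 9
d(R,F) = 15 + 5 = 20
d(R,G) = 4 + 1 = 5
d(R,H) = 12 + 3 = 15
d(R,J) = 9 + 2 = 11
Sorted ascending: B, G, E, J, … — the third-nearest is E.

E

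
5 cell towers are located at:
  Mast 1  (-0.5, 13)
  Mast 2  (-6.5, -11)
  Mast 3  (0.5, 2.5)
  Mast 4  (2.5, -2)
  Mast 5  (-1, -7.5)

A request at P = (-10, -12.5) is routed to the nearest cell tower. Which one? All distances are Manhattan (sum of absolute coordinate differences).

Mast 2

d(P, Mast 1) = |-10−(-0.5)| + |-12.5−13| = 9.5 + 25.5 = 35
d(P, Mast 2) = |-10−(-6.5)| + |-12.5−(-11)| = 3.5 + 1.5 = 5
d(P, Mast 3) = |-10−0.5| + |-12.5−2.5| = 10.5 + 15 = 25.5
d(P, Mast 4) = |-10−2.5| + |-12.5−(-2)| = 12.5 + 10.5 = 23
d(P, Mast 5) = |-10−(-1)| + |-12.5−(-7.5)| = 9 + 5 = 14
The smallest is to Mast 2, so P lies in the Voronoi region of Mast 2.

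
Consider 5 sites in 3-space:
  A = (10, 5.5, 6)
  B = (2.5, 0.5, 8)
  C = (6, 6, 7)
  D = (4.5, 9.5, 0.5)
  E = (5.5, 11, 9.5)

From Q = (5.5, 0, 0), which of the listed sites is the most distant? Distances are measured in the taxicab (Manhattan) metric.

E

d(Q,A) = |5.5−10| + |0−5.5| + |0−6| = 4.5 + 5.5 + 6 = 16
d(Q,B) = |5.5−2.5| + |0−0.5| + |0−8| = 3 + 0.5 + 8 = 11.5
d(Q,C) = |5.5−6| + |0−6| + |0−7| = 0.5 + 6 + 7 = 13.5
d(Q,D) = |5.5−4.5| + |0−9.5| + |0−0.5| = 1 + 9.5 + 0.5 = 11
d(Q,E) = |5.5−5.5| + |0−11| + |0−9.5| = 0 + 11 + 9.5 = 20.5
The largest is to E.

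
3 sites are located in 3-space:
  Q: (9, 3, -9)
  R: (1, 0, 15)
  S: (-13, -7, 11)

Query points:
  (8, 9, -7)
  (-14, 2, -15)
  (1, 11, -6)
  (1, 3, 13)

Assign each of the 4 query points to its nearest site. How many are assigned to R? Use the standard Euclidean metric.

1

(8, 9, -7) — d² to each: Q:41, R:614, S:1021 → nearest is Q
(-14, 2, -15) — d² to each: Q:566, R:1129, S:758 → nearest is Q
(1, 11, -6) — d² to each: Q:137, R:562, S:809 → nearest is Q
(1, 3, 13) — d² to each: Q:548, R:13, S:300 → nearest is R
1 of the 4 points has R as nearest.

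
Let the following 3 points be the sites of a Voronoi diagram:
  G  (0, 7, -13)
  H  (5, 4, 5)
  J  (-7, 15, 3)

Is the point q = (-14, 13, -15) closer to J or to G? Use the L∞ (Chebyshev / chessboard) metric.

G

d(q,J) = max(7, 2, 18) = 18
d(q,G) = max(14, 6, 2) = 14
18 > 14, so G is closer.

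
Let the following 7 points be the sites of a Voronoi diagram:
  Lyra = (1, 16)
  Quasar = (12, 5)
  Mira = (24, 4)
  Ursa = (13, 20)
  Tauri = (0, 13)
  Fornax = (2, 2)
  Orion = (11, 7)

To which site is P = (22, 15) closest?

Ursa

Squared Euclidean distances:
d²(P, Lyra) = (22−1)² + (15−16)² = 441 + 1 = 442
d²(P, Quasar) = (22−12)² + (15−5)² = 100 + 100 = 200
d²(P, Mira) = (22−24)² + (15−4)² = 4 + 121 = 125
d²(P, Ursa) = (22−13)² + (15−20)² = 81 + 25 = 106
d²(P, Tauri) = (22−0)² + (15−13)² = 484 + 4 = 488
d²(P, Fornax) = (22−2)² + (15−2)² = 400 + 169 = 569
d²(P, Orion) = (22−11)² + (15−7)² = 121 + 64 = 185
The smallest is to Ursa, so P lies in the Voronoi region of Ursa.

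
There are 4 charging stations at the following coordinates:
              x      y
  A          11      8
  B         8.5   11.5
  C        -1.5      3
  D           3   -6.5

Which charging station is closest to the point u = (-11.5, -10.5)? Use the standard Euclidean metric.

D

Compare squared distances (the ordering matches that of the actual distances):
|uA|² = (-11.5−11)² + (-10.5−8)² = 506.25 + 342.25 = 848.5
|uB|² = (-11.5−8.5)² + (-10.5−11.5)² = 400 + 484 = 884
|uC|² = (-11.5−(-1.5))² + (-10.5−3)² = 100 + 182.25 = 282.25
|uD|² = (-11.5−3)² + (-10.5−(-6.5))² = 210.25 + 16 = 226.25
The smallest is to D, so u lies in the Voronoi region of D.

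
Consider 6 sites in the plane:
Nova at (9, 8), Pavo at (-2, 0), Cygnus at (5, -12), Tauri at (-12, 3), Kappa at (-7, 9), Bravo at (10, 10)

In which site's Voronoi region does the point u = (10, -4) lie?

Compare squared distances (the ordering matches that of the actual distances):
d²(u, Nova) = 1 + 144 = 145
d²(u, Pavo) = 144 + 16 = 160
d²(u, Cygnus) = 25 + 64 = 89
d²(u, Tauri) = 484 + 49 = 533
d²(u, Kappa) = 289 + 169 = 458
d²(u, Bravo) = 0 + 196 = 196
The smallest is to Cygnus, so u lies in the Voronoi region of Cygnus.

Cygnus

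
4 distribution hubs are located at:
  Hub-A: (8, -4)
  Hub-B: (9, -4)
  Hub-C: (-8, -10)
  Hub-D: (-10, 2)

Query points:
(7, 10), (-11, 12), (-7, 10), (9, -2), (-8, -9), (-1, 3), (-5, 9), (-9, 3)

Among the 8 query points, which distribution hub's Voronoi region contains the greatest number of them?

(7, 10) — d² to each: Hub-A:197, Hub-B:200, Hub-C:625, Hub-D:353 → nearest is Hub-A
(-11, 12) — d² to each: Hub-A:617, Hub-B:656, Hub-C:493, Hub-D:101 → nearest is Hub-D
(-7, 10) — d² to each: Hub-A:421, Hub-B:452, Hub-C:401, Hub-D:73 → nearest is Hub-D
(9, -2) — d² to each: Hub-A:5, Hub-B:4, Hub-C:353, Hub-D:377 → nearest is Hub-B
(-8, -9) — d² to each: Hub-A:281, Hub-B:314, Hub-C:1, Hub-D:125 → nearest is Hub-C
(-1, 3) — d² to each: Hub-A:130, Hub-B:149, Hub-C:218, Hub-D:82 → nearest is Hub-D
(-5, 9) — d² to each: Hub-A:338, Hub-B:365, Hub-C:370, Hub-D:74 → nearest is Hub-D
(-9, 3) — d² to each: Hub-A:338, Hub-B:373, Hub-C:170, Hub-D:2 → nearest is Hub-D
Tally — Hub-A:1, Hub-B:1, Hub-C:1, Hub-D:5. Hub-D captures the most (5).

Hub-D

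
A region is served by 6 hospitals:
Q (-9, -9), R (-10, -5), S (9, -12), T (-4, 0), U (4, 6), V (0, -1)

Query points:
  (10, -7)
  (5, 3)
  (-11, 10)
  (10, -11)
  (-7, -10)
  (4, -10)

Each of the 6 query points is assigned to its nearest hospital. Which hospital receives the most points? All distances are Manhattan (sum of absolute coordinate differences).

S

(10, -7) — d to each: Q:21, R:22, S:6, T:21, U:19, V:16 → nearest is S
(5, 3) — d to each: Q:26, R:23, S:19, T:12, U:4, V:9 → nearest is U
(-11, 10) — d to each: Q:21, R:16, S:42, T:17, U:19, V:22 → nearest is R
(10, -11) — d to each: Q:21, R:26, S:2, T:25, U:23, V:20 → nearest is S
(-7, -10) — d to each: Q:3, R:8, S:18, T:13, U:27, V:16 → nearest is Q
(4, -10) — d to each: Q:14, R:19, S:7, T:18, U:16, V:13 → nearest is S
Tally — Q:1, R:1, S:3, U:1. S captures the most (3).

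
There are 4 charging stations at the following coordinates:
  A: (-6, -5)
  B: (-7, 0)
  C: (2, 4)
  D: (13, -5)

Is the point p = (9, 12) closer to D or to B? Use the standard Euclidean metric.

D

Compare squared distances:
|pD|² = (9−13)² + (12−(-5))² = 16 + 289 = 305
|pB|² = (9−(-7))² + (12−0)² = 256 + 144 = 400
305 < 400, so D is closer.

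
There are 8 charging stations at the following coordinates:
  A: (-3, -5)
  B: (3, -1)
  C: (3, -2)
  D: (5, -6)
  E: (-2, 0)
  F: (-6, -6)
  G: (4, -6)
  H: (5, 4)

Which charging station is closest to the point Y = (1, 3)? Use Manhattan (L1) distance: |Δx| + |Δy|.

d(Y,A) = 4 + 8 = 12
d(Y,B) = 2 + 4 = 6
d(Y,C) = 2 + 5 = 7
d(Y,D) = 4 + 9 = 13
d(Y,E) = 3 + 3 = 6
d(Y,F) = 7 + 9 = 16
d(Y,G) = 3 + 9 = 12
d(Y,H) = 4 + 1 = 5
The smallest is to H, so Y lies in the Voronoi region of H.

H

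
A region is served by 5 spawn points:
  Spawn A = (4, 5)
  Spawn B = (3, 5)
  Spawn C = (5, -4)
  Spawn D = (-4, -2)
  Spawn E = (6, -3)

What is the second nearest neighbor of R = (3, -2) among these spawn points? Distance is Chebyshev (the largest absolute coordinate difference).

d(R, Spawn A) = max(1, 7) = 7
d(R, Spawn B) = max(0, 7) = 7
d(R, Spawn C) = max(2, 2) = 2
d(R, Spawn D) = max(7, 0) = 7
d(R, Spawn E) = max(3, 1) = 3
Sorted ascending: Spawn C, Spawn E, Spawn A, … — the second-nearest is Spawn E.

Spawn E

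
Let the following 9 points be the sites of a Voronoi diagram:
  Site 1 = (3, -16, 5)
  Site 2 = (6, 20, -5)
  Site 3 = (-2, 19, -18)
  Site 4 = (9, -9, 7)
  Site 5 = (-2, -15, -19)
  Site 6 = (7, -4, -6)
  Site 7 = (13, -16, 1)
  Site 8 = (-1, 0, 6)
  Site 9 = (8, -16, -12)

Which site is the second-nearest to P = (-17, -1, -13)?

Since √ is increasing, it suffices to compare squared distances:
d²(P, Site 1) = 400 + 225 + 324 = 949
d²(P, Site 2) = 529 + 441 + 64 = 1034
d²(P, Site 3) = 225 + 400 + 25 = 650
d²(P, Site 4) = 676 + 64 + 400 = 1140
d²(P, Site 5) = 225 + 196 + 36 = 457
d²(P, Site 6) = 576 + 9 + 49 = 634
d²(P, Site 7) = 900 + 225 + 196 = 1321
d²(P, Site 8) = 256 + 1 + 361 = 618
d²(P, Site 9) = 625 + 225 + 1 = 851
Sorted ascending: Site 5, Site 8, Site 6, … — the second-nearest is Site 8.

Site 8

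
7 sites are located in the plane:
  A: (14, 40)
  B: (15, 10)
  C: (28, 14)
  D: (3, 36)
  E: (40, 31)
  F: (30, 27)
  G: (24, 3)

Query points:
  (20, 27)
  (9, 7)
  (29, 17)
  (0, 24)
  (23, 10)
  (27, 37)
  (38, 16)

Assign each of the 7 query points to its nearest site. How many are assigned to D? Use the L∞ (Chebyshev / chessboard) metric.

1

(20, 27) — d to each: A:13, B:17, C:13, D:17, E:20, F:10, G:24 → nearest is F
(9, 7) — d to each: A:33, B:6, C:19, D:29, E:31, F:21, G:15 → nearest is B
(29, 17) — d to each: A:23, B:14, C:3, D:26, E:14, F:10, G:14 → nearest is C
(0, 24) — d to each: A:16, B:15, C:28, D:12, E:40, F:30, G:24 → nearest is D
(23, 10) — d to each: A:30, B:8, C:5, D:26, E:21, F:17, G:7 → nearest is C
(27, 37) — d to each: A:13, B:27, C:23, D:24, E:13, F:10, G:34 → nearest is F
(38, 16) — d to each: A:24, B:23, C:10, D:35, E:15, F:11, G:14 → nearest is C
1 of the 7 points has D as nearest.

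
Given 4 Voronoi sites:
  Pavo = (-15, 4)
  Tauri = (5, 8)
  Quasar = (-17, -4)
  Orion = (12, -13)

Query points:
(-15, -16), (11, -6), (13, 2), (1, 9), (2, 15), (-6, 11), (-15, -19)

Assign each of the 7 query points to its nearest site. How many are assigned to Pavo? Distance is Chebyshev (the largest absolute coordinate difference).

1

(-15, -16) — d to each: Pavo:20, Tauri:24, Quasar:12, Orion:27 → nearest is Quasar
(11, -6) — d to each: Pavo:26, Tauri:14, Quasar:28, Orion:7 → nearest is Orion
(13, 2) — d to each: Pavo:28, Tauri:8, Quasar:30, Orion:15 → nearest is Tauri
(1, 9) — d to each: Pavo:16, Tauri:4, Quasar:18, Orion:22 → nearest is Tauri
(2, 15) — d to each: Pavo:17, Tauri:7, Quasar:19, Orion:28 → nearest is Tauri
(-6, 11) — d to each: Pavo:9, Tauri:11, Quasar:15, Orion:24 → nearest is Pavo
(-15, -19) — d to each: Pavo:23, Tauri:27, Quasar:15, Orion:27 → nearest is Quasar
1 of the 7 points has Pavo as nearest.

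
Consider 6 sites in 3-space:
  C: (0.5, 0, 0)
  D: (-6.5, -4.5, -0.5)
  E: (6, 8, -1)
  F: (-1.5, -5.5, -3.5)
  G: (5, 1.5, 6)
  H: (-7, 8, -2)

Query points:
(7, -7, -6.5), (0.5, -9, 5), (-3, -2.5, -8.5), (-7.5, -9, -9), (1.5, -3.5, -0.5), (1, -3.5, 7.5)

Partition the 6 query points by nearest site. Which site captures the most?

(7, -7, -6.5) — d² to each: C:133.5, D:224.5, E:256.25, F:83.5, G:232.5, H:441.25 → nearest is F
(0.5, -9, 5) — d² to each: C:106, D:99.5, E:355.25, F:88.5, G:131.5, H:394.25 → nearest is F
(-3, -2.5, -8.5) — d² to each: C:90.75, D:80.25, E:247.5, F:36.25, G:290.25, H:168.5 → nearest is F
(-7.5, -9, -9) — d² to each: C:226, D:93.5, E:535.25, F:78.5, G:491.5, H:338.25 → nearest is F
(1.5, -3.5, -0.5) — d² to each: C:13.5, D:65, E:152.75, F:22, G:79.5, H:206.75 → nearest is C
(1, -3.5, 7.5) — d² to each: C:68.75, D:121.25, E:229.5, F:131.25, G:43.25, H:286.5 → nearest is G
Tally — C:1, F:4, G:1. F captures the most (4).

F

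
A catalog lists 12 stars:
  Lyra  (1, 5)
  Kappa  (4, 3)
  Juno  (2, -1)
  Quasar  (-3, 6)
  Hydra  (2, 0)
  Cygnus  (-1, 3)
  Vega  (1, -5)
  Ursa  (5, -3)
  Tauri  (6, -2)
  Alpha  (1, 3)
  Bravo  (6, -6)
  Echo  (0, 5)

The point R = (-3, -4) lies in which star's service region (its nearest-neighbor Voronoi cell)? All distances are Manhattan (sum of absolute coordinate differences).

d(R, Lyra) = 4 + 9 = 13
d(R, Kappa) = 7 + 7 = 14
d(R, Juno) = 5 + 3 = 8
d(R, Quasar) = 0 + 10 = 10
d(R, Hydra) = 5 + 4 = 9
d(R, Cygnus) = 2 + 7 = 9
d(R, Vega) = 4 + 1 = 5
d(R, Ursa) = 8 + 1 = 9
d(R, Tauri) = 9 + 2 = 11
d(R, Alpha) = 4 + 7 = 11
d(R, Bravo) = 9 + 2 = 11
d(R, Echo) = 3 + 9 = 12
The smallest is to Vega, so R lies in the Voronoi region of Vega.

Vega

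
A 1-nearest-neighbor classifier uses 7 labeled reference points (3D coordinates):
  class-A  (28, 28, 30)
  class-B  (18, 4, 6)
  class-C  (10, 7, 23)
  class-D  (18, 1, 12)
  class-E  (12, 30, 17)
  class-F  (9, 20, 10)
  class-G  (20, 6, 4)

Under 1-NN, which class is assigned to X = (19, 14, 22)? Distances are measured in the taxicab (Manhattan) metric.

d(X, class-A) = |19−28| + |14−28| + |22−30| = 9 + 14 + 8 = 31
d(X, class-B) = |19−18| + |14−4| + |22−6| = 1 + 10 + 16 = 27
d(X, class-C) = |19−10| + |14−7| + |22−23| = 9 + 7 + 1 = 17
d(X, class-D) = |19−18| + |14−1| + |22−12| = 1 + 13 + 10 = 24
d(X, class-E) = |19−12| + |14−30| + |22−17| = 7 + 16 + 5 = 28
d(X, class-F) = |19−9| + |14−20| + |22−10| = 10 + 6 + 12 = 28
d(X, class-G) = |19−20| + |14−6| + |22−4| = 1 + 8 + 18 = 27
The smallest is to class-C, so X lies in the Voronoi region of class-C.

class-C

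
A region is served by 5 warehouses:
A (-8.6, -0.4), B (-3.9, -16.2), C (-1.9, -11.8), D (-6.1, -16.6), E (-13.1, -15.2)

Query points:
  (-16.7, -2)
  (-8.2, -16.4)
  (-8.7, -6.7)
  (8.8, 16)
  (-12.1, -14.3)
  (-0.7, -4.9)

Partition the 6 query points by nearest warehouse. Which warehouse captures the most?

(-16.7, -2) — d² to each: A:68.17, B:365.48, C:315.08, D:325.52, E:187.2 → nearest is A
(-8.2, -16.4) — d² to each: A:256.16, B:18.53, C:60.85, D:4.45, E:25.45 → nearest is D
(-8.7, -6.7) — d² to each: A:39.7, B:113.29, C:72.25, D:104.77, E:91.61 → nearest is A
(8.8, 16) — d² to each: A:571.72, B:1198.13, C:887.33, D:1284.77, E:1453.05 → nearest is A
(-12.1, -14.3) — d² to each: A:205.46, B:70.85, C:110.29, D:41.29, E:1.81 → nearest is E
(-0.7, -4.9) — d² to each: A:82.66, B:137.93, C:49.05, D:166.05, E:259.85 → nearest is C
Tally — A:3, C:1, D:1, E:1. A captures the most (3).

A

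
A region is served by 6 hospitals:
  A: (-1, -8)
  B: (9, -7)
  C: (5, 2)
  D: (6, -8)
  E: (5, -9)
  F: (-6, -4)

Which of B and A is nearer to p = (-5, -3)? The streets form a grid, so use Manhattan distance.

A

d(p,B) = |-5−9| + |-3−(-7)| = 14 + 4 = 18
d(p,A) = |-5−(-1)| + |-3−(-8)| = 4 + 5 = 9
18 > 9, so A is closer.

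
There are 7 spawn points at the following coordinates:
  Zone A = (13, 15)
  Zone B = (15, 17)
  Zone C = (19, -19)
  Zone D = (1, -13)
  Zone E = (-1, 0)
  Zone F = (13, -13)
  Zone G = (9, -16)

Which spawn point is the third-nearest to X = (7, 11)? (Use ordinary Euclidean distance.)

Squared Euclidean distances:
d²(X, Zone A) = (7−13)² + (11−15)² = 36 + 16 = 52
d²(X, Zone B) = (7−15)² + (11−17)² = 64 + 36 = 100
d²(X, Zone C) = (7−19)² + (11−(-19))² = 144 + 900 = 1044
d²(X, Zone D) = (7−1)² + (11−(-13))² = 36 + 576 = 612
d²(X, Zone E) = (7−(-1))² + (11−0)² = 64 + 121 = 185
d²(X, Zone F) = (7−13)² + (11−(-13))² = 36 + 576 = 612
d²(X, Zone G) = (7−9)² + (11−(-16))² = 4 + 729 = 733
Sorted ascending: Zone A, Zone B, Zone E, Zone D, … — the third-nearest is Zone E.

Zone E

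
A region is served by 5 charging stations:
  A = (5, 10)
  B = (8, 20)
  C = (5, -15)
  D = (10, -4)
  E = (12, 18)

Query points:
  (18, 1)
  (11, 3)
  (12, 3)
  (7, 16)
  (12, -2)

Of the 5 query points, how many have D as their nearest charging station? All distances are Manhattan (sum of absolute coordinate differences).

4

(18, 1) — d to each: A:22, B:29, C:29, D:13, E:23 → nearest is D
(11, 3) — d to each: A:13, B:20, C:24, D:8, E:16 → nearest is D
(12, 3) — d to each: A:14, B:21, C:25, D:9, E:15 → nearest is D
(7, 16) — d to each: A:8, B:5, C:33, D:23, E:7 → nearest is B
(12, -2) — d to each: A:19, B:26, C:20, D:4, E:20 → nearest is D
4 of the 5 points have D as nearest.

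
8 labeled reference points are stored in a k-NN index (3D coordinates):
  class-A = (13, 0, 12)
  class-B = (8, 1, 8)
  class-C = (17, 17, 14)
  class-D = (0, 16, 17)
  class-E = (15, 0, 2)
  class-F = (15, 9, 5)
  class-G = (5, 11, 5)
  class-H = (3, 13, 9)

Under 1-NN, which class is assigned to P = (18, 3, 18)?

Squared Euclidean distances:
d²(P, class-A) = (18−13)² + (3−0)² + (18−12)² = 25 + 9 + 36 = 70
d²(P, class-B) = (18−8)² + (3−1)² + (18−8)² = 100 + 4 + 100 = 204
d²(P, class-C) = (18−17)² + (3−17)² + (18−14)² = 1 + 196 + 16 = 213
d²(P, class-D) = (18−0)² + (3−16)² + (18−17)² = 324 + 169 + 1 = 494
d²(P, class-E) = (18−15)² + (3−0)² + (18−2)² = 9 + 9 + 256 = 274
d²(P, class-F) = (18−15)² + (3−9)² + (18−5)² = 9 + 36 + 169 = 214
d²(P, class-G) = (18−5)² + (3−11)² + (18−5)² = 169 + 64 + 169 = 402
d²(P, class-H) = (18−3)² + (3−13)² + (18−9)² = 225 + 100 + 81 = 406
Minimum is at class-A.

class-A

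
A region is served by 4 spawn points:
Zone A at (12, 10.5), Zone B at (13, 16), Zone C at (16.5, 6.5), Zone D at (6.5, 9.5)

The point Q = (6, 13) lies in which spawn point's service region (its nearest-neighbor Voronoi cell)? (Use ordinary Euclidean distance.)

Zone D

Compare squared distances (the ordering matches that of the actual distances):
d²(Q, Zone A) = 36 + 6.25 = 42.25
d²(Q, Zone B) = 49 + 9 = 58
d²(Q, Zone C) = 110.25 + 42.25 = 152.5
d²(Q, Zone D) = 0.25 + 12.25 = 12.5
Zone D is nearest.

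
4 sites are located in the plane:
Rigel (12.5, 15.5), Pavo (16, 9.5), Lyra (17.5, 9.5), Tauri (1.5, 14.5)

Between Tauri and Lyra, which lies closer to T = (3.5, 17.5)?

Tauri

Compare squared distances:
d²(T, Tauri) = (3.5−1.5)² + (17.5−14.5)² = 4 + 9 = 13
d²(T, Lyra) = (3.5−17.5)² + (17.5−9.5)² = 196 + 64 = 260
13 < 260, so Tauri is closer.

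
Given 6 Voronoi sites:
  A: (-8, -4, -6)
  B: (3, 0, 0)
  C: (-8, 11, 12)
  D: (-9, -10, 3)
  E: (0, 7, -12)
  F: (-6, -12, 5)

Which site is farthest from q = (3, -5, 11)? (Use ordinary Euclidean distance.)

Squared Euclidean distances:
|qA|² = (3−(-8))² + (-5−(-4))² + (11−(-6))² = 121 + 1 + 289 = 411
|qB|² = (3−3)² + (-5−0)² + (11−0)² = 0 + 25 + 121 = 146
|qC|² = (3−(-8))² + (-5−11)² + (11−12)² = 121 + 256 + 1 = 378
|qD|² = (3−(-9))² + (-5−(-10))² + (11−3)² = 144 + 25 + 64 = 233
|qE|² = (3−0)² + (-5−7)² + (11−(-12))² = 9 + 144 + 529 = 682
|qF|² = (3−(-6))² + (-5−(-12))² + (11−5)² = 81 + 49 + 36 = 166
The largest is to E.

E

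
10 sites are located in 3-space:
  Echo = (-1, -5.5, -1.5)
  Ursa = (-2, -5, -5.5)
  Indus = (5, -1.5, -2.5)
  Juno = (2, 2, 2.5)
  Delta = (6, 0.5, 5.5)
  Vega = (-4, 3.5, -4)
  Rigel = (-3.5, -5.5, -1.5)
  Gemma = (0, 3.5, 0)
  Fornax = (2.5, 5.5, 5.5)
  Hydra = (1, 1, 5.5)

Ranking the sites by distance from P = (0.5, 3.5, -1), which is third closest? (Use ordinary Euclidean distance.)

Compare squared distances (the ordering matches that of the actual distances):
d²(P, Echo) = (0.5−(-1))² + (3.5−(-5.5))² + (-1−(-1.5))² = 2.25 + 81 + 0.25 = 83.5
d²(P, Ursa) = (0.5−(-2))² + (3.5−(-5))² + (-1−(-5.5))² = 6.25 + 72.25 + 20.25 = 98.75
d²(P, Indus) = (0.5−5)² + (3.5−(-1.5))² + (-1−(-2.5))² = 20.25 + 25 + 2.25 = 47.5
d²(P, Juno) = (0.5−2)² + (3.5−2)² + (-1−2.5)² = 2.25 + 2.25 + 12.25 = 16.75
d²(P, Delta) = (0.5−6)² + (3.5−0.5)² + (-1−5.5)² = 30.25 + 9 + 42.25 = 81.5
d²(P, Vega) = (0.5−(-4))² + (3.5−3.5)² + (-1−(-4))² = 20.25 + 0 + 9 = 29.25
d²(P, Rigel) = (0.5−(-3.5))² + (3.5−(-5.5))² + (-1−(-1.5))² = 16 + 81 + 0.25 = 97.25
d²(P, Gemma) = (0.5−0)² + (3.5−3.5)² + (-1−0)² = 0.25 + 0 + 1 = 1.25
d²(P, Fornax) = (0.5−2.5)² + (3.5−5.5)² + (-1−5.5)² = 4 + 4 + 42.25 = 50.25
d²(P, Hydra) = (0.5−1)² + (3.5−1)² + (-1−5.5)² = 0.25 + 6.25 + 42.25 = 48.75
Sorted ascending: Gemma, Juno, Vega, Indus, … — the third-nearest is Vega.

Vega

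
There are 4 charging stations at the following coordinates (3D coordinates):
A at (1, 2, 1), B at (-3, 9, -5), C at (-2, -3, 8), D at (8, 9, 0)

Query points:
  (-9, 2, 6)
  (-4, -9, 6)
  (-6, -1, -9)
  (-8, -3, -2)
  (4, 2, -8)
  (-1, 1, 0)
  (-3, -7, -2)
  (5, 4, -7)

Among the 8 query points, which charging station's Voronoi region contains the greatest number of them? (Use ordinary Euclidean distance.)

(-9, 2, 6) — d² to each: A:125, B:206, C:78, D:374 → nearest is C
(-4, -9, 6) — d² to each: A:171, B:446, C:44, D:504 → nearest is C
(-6, -1, -9) — d² to each: A:158, B:125, C:309, D:377 → nearest is B
(-8, -3, -2) — d² to each: A:115, B:178, C:136, D:404 → nearest is A
(4, 2, -8) — d² to each: A:90, B:107, C:317, D:129 → nearest is A
(-1, 1, 0) — d² to each: A:6, B:93, C:81, D:145 → nearest is A
(-3, -7, -2) — d² to each: A:106, B:265, C:117, D:381 → nearest is A
(5, 4, -7) — d² to each: A:84, B:93, C:323, D:83 → nearest is D
Tally — A:4, B:1, C:2, D:1. A captures the most (4).

A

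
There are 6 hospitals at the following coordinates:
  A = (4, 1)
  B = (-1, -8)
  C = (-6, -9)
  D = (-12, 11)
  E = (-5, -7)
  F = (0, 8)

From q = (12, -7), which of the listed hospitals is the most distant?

Since √ is increasing, it suffices to compare squared distances:
|qA|² = (12−4)² + (-7−1)² = 64 + 64 = 128
|qB|² = (12−(-1))² + (-7−(-8))² = 169 + 1 = 170
|qC|² = (12−(-6))² + (-7−(-9))² = 324 + 4 = 328
|qD|² = (12−(-12))² + (-7−11)² = 576 + 324 = 900
|qE|² = (12−(-5))² + (-7−(-7))² = 289 + 0 = 289
|qF|² = (12−0)² + (-7−8)² = 144 + 225 = 369
The largest is to D.

D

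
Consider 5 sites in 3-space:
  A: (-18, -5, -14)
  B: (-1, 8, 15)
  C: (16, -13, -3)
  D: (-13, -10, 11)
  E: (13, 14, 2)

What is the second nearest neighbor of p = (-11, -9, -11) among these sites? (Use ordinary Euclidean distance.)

D

Squared Euclidean distances:
|pA|² = (-11−(-18))² + (-9−(-5))² + (-11−(-14))² = 49 + 16 + 9 = 74
|pB|² = (-11−(-1))² + (-9−8)² + (-11−15)² = 100 + 289 + 676 = 1065
|pC|² = (-11−16)² + (-9−(-13))² + (-11−(-3))² = 729 + 16 + 64 = 809
|pD|² = (-11−(-13))² + (-9−(-10))² + (-11−11)² = 4 + 1 + 484 = 489
|pE|² = (-11−13)² + (-9−14)² + (-11−2)² = 576 + 529 + 169 = 1274
Sorted ascending: A, D, C, … — the second-nearest is D.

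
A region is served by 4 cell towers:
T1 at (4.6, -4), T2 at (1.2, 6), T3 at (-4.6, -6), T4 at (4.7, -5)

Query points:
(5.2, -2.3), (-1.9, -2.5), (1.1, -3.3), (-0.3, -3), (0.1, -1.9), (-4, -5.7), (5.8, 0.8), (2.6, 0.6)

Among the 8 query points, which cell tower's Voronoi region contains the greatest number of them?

T1

(5.2, -2.3) — d² to each: T1:3.25, T2:84.89, T3:109.73, T4:7.54 → nearest is T1
(-1.9, -2.5) — d² to each: T1:44.5, T2:81.86, T3:19.54, T4:49.81 → nearest is T3
(1.1, -3.3) — d² to each: T1:12.74, T2:86.5, T3:39.78, T4:15.85 → nearest is T1
(-0.3, -3) — d² to each: T1:25.01, T2:83.25, T3:27.49, T4:29 → nearest is T1
(0.1, -1.9) — d² to each: T1:24.66, T2:63.62, T3:38.9, T4:30.77 → nearest is T1
(-4, -5.7) — d² to each: T1:76.85, T2:163.93, T3:0.45, T4:76.18 → nearest is T3
(5.8, 0.8) — d² to each: T1:24.48, T2:48.2, T3:154.4, T4:34.85 → nearest is T1
(2.6, 0.6) — d² to each: T1:25.16, T2:31.12, T3:95.4, T4:35.77 → nearest is T1
Tally — T1:6, T3:2. T1 captures the most (6).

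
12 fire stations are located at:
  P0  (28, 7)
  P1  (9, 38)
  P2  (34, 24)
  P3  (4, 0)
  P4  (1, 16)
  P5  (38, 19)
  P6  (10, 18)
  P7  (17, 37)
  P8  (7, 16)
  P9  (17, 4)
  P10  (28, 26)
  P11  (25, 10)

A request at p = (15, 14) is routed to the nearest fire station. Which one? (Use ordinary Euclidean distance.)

P6

Since √ is increasing, it suffices to compare squared distances:
|pP0|² = (15−28)² + (14−7)² = 169 + 49 = 218
|pP1|² = (15−9)² + (14−38)² = 36 + 576 = 612
|pP2|² = (15−34)² + (14−24)² = 361 + 100 = 461
|pP3|² = (15−4)² + (14−0)² = 121 + 196 = 317
|pP4|² = (15−1)² + (14−16)² = 196 + 4 = 200
|pP5|² = (15−38)² + (14−19)² = 529 + 25 = 554
|pP6|² = (15−10)² + (14−18)² = 25 + 16 = 41
|pP7|² = (15−17)² + (14−37)² = 4 + 529 = 533
|pP8|² = (15−7)² + (14−16)² = 64 + 4 = 68
|pP9|² = (15−17)² + (14−4)² = 4 + 100 = 104
d²(p, P10) = (15−28)² + (14−26)² = 169 + 144 = 313
d²(p, P11) = (15−25)² + (14−10)² = 100 + 16 = 116
The smallest is to P6, so p lies in the Voronoi region of P6.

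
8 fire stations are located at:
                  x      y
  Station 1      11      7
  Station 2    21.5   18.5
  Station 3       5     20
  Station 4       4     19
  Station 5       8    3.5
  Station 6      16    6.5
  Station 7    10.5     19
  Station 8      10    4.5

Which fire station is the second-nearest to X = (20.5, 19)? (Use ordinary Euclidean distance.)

Station 7

Squared Euclidean distances:
d²(X, Station 1) = (20.5−11)² + (19−7)² = 90.25 + 144 = 234.25
d²(X, Station 2) = (20.5−21.5)² + (19−18.5)² = 1 + 0.25 = 1.25
d²(X, Station 3) = (20.5−5)² + (19−20)² = 240.25 + 1 = 241.25
d²(X, Station 4) = (20.5−4)² + (19−19)² = 272.25 + 0 = 272.25
d²(X, Station 5) = (20.5−8)² + (19−3.5)² = 156.25 + 240.25 = 396.5
d²(X, Station 6) = (20.5−16)² + (19−6.5)² = 20.25 + 156.25 = 176.5
d²(X, Station 7) = (20.5−10.5)² + (19−19)² = 100 + 0 = 100
d²(X, Station 8) = (20.5−10)² + (19−4.5)² = 110.25 + 210.25 = 320.5
Sorted ascending: Station 2, Station 7, Station 6, … — the second-nearest is Station 7.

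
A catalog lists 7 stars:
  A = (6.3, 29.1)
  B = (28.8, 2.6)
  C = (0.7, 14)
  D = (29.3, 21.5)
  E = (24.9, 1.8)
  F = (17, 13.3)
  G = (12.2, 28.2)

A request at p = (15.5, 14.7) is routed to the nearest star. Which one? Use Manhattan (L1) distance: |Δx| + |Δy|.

d(p,A) = |15.5−6.3| + |14.7−29.1| = 9.2 + 14.4 = 23.6
d(p,B) = |15.5−28.8| + |14.7−2.6| = 13.3 + 12.1 = 25.4
d(p,C) = |15.5−0.7| + |14.7−14| = 14.8 + 0.7 = 15.5
d(p,D) = |15.5−29.3| + |14.7−21.5| = 13.8 + 6.8 = 20.6
d(p,E) = |15.5−24.9| + |14.7−1.8| = 9.4 + 12.9 = 22.3
d(p,F) = |15.5−17| + |14.7−13.3| = 1.5 + 1.4 = 2.9
d(p,G) = |15.5−12.2| + |14.7−28.2| = 3.3 + 13.5 = 16.8
Minimum is at F.

F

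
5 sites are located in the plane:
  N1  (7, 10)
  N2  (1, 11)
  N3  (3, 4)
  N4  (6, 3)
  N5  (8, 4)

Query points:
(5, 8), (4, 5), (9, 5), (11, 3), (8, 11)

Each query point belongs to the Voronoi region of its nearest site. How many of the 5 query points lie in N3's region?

1

(5, 8) — d² to each: N1:8, N2:25, N3:20, N4:26, N5:25 → nearest is N1
(4, 5) — d² to each: N1:34, N2:45, N3:2, N4:8, N5:17 → nearest is N3
(9, 5) — d² to each: N1:29, N2:100, N3:37, N4:13, N5:2 → nearest is N5
(11, 3) — d² to each: N1:65, N2:164, N3:65, N4:25, N5:10 → nearest is N5
(8, 11) — d² to each: N1:2, N2:49, N3:74, N4:68, N5:49 → nearest is N1
1 of the 5 points has N3 as nearest.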